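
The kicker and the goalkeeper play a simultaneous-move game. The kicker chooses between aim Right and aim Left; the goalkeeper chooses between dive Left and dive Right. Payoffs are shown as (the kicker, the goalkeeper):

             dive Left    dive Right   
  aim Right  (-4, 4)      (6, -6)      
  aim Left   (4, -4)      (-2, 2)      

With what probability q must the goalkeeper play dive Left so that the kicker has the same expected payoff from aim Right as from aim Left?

In a mixed equilibrium the kicker is indifferent between aim Right and aim Left; this condition fixes q.
  the kicker's payoff from aim Right: q·(-4) + (1−q)·6 = -10q + 6
  the kicker's payoff from aim Left: q·4 + (1−q)·(-2) = 6q - 2
  -10q + 6 = 6q - 2  ⇒  -16q = -8  ⇒  q = 1/2.

q = 1/2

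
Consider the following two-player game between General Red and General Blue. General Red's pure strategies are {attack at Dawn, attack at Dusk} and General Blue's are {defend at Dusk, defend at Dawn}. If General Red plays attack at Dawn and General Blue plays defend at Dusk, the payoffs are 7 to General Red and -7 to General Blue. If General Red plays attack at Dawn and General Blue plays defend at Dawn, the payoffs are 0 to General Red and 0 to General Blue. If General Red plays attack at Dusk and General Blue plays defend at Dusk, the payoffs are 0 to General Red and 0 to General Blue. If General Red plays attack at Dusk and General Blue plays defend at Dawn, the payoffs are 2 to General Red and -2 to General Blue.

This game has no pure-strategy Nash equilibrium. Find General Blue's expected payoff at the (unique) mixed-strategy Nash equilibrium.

For General Blue to be willing to mix, General Blue must be indifferent between defend at Dusk and defend at Dawn, which pins down General Red's mix.
  General Blue's expected payoff from defend at Dusk: p·(-7) + (1−p)·0 = -7p
  General Blue's expected payoff from defend at Dawn: p·0 + (1−p)·(-2) = 2p - 2
  -7p = 2p - 2  ⇒  -9p = -2  ⇒  p = 2/9.
At equilibrium General Blue is indifferent across columns, so General Blue's payoff equals the payoff from defend at Dusk: (2/9)·(-7) + (7/9)·0 = -14/9.

-14/9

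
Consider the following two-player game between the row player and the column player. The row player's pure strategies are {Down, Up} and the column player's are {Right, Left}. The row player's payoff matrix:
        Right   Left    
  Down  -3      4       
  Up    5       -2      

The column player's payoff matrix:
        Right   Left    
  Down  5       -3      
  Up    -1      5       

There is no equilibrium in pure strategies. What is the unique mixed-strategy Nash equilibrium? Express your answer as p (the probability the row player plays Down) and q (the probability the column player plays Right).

Set the column player's expected payoff from Right equal to that from Left:
  the column player's payoff to Right: p·5 + (1−p)·(-1) = 6p - 1
  the column player's payoff to Left: p·(-3) + (1−p)·5 = -8p + 5
  6p - 1 = -8p + 5  ⇒  14p = 6  ⇒  p = 3/7.
In a mixed equilibrium the row player is indifferent between Down and Up; this condition fixes q.
  the row player's payoff to Down: q·(-3) + (1−q)·4 = -7q + 4
  the row player's payoff to Up: q·5 + (1−q)·(-2) = 7q - 2
  -7q + 4 = 7q - 2  ⇒  -14q = -6  ⇒  q = 3/7.

p = 3/7, q = 3/7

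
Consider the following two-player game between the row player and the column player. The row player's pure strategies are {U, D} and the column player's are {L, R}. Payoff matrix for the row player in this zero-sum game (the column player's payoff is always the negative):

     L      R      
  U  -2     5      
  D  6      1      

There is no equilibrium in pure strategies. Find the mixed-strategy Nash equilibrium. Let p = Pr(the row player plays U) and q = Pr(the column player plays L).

p = 5/12, q = 1/3

The row player's mix must leave the column player indifferent between L and R.
  the column player's payoff to L: p·2 + (1−p)·(-6) = 8p - 6
  the column player's payoff to R: p·(-5) + (1−p)·(-1) = -4p - 1
  8p - 6 = -4p - 1  ⇒  12p = 5  ⇒  p = 5/12.
The row player's indifference between U and D determines the column player's mixing probability q:
  the row player's expected payoff from U: q·(-2) + (1−q)·5 = -7q + 5
  the row player's expected payoff from D: q·6 + (1−q)·1 = 5q + 1
  -7q + 5 = 5q + 1  ⇒  -12q = -4  ⇒  q = 1/3.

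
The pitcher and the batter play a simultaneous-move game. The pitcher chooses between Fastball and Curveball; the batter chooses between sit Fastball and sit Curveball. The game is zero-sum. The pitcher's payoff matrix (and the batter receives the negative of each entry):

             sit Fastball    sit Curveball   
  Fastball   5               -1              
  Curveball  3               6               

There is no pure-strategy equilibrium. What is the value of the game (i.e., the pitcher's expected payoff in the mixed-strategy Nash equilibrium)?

For the pitcher to be willing to mix, the pitcher must be indifferent between Fastball and Curveball, which pins down the batter's mix.
  the pitcher's payoff from Fastball: q·5 + (1−q)·(-1) = 6q - 1
  the pitcher's payoff from Curveball: q·3 + (1−q)·6 = -3q + 6
  6q - 1 = -3q + 6  ⇒  9q = 7  ⇒  q = 7/9.
The value is the pitcher's expected payoff against this mix (using Fastball): (7/9)·5 + (2/9)·(-1) = 11/3.

v = 11/3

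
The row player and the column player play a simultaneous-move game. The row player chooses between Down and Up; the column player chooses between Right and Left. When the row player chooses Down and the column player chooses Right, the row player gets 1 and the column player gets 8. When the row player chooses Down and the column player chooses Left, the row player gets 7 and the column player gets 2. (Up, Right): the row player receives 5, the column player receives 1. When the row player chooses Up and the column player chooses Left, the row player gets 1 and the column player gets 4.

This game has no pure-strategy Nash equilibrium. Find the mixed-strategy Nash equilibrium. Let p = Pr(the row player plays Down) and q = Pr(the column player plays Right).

p = 1/3, q = 3/5

In a mixed equilibrium the column player is indifferent between Right and Left; this condition fixes p.
  the column player's expected payoff from Right: p·8 + (1−p)·1 = 7p + 1
  the column player's expected payoff from Left: p·2 + (1−p)·4 = -2p + 4
  7p + 1 = -2p + 4  ⇒  9p = 3  ⇒  p = 1/3.
Set the row player's expected payoff from Down equal to that from Up:
  the row player's payoff to Down: q·1 + (1−q)·7 = -6q + 7
  the row player's payoff to Up: q·5 + (1−q)·1 = 4q + 1
  -6q + 7 = 4q + 1  ⇒  -10q = -6  ⇒  q = 3/5.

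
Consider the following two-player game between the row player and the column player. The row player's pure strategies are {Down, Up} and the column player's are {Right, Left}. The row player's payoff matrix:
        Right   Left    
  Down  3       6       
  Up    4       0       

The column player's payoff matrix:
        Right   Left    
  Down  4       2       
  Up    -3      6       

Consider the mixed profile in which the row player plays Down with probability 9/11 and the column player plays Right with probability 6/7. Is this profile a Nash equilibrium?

Yes

Check the column player's indifference given the row player's mix p = 9/11:
  payoff from Right = 30/11; payoff from Left = 30/11 — equal.
Check the row player's indifference given the column player's mix q = 6/7:
  payoff from Down = 24/7; payoff from Up = 24/7 — equal.
Both players are indifferent, so neither can profitably deviate.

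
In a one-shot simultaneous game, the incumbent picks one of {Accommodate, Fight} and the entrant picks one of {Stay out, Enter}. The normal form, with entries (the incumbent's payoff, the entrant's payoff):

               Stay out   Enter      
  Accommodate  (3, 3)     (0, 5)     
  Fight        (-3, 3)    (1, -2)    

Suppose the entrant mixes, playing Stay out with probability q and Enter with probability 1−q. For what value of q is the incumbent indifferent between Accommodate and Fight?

The incumbent's indifference between Accommodate and Fight determines the entrant's mixing probability q:
  the incumbent's payoff from Accommodate: q·3 + (1−q)·0 = 3q
  the incumbent's payoff from Fight: q·(-3) + (1−q)·1 = -4q + 1
  3q = -4q + 1  ⇒  7q = 1  ⇒  q = 1/7.

q = 1/7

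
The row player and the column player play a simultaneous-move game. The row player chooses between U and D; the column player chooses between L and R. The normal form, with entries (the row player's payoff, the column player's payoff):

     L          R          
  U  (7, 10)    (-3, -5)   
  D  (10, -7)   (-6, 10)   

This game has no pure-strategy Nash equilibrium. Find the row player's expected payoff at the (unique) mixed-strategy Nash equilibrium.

The column player's mix must leave the row player indifferent between U and D.
  the row player's payoff to U: q·7 + (1−q)·(-3) = 10q - 3
  the row player's payoff to D: q·10 + (1−q)·(-6) = 16q - 6
  10q - 3 = 16q - 6  ⇒  -6q = -3  ⇒  q = 1/2.
At equilibrium the row player is indifferent across rows, so the row player's payoff equals the payoff from U: (1/2)·7 + (1/2)·(-3) = 2.

2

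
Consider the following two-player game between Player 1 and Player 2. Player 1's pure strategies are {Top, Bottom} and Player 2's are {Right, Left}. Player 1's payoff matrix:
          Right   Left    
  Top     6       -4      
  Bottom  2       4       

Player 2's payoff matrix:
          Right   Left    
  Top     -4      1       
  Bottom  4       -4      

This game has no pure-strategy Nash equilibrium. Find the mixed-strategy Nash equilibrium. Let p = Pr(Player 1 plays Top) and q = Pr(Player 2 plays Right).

Player 2's indifference between Right and Left determines Player 1's mixing probability p:
  Player 2's payoff to Right: p·(-4) + (1−p)·4 = -8p + 4
  Player 2's payoff to Left: p·1 + (1−p)·(-4) = 5p - 4
  -8p + 4 = 5p - 4  ⇒  -13p = -8  ⇒  p = 8/13.
In a mixed equilibrium Player 1 is indifferent between Top and Bottom; this condition fixes q.
  Player 1's payoff to Top: q·6 + (1−q)·(-4) = 10q - 4
  Player 1's payoff to Bottom: q·2 + (1−q)·4 = -2q + 4
  10q - 4 = -2q + 4  ⇒  12q = 8  ⇒  q = 2/3.

p = 8/13, q = 2/3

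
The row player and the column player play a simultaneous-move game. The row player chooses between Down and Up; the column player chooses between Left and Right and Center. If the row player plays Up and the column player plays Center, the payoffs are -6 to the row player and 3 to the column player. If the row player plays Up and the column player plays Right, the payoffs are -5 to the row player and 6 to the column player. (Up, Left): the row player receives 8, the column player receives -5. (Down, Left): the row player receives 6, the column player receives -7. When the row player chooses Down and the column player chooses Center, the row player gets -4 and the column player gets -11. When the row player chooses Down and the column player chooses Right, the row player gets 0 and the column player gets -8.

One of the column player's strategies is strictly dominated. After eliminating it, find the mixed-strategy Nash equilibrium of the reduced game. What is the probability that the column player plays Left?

q = 5/7

The column player's strategy Center is strictly dominated by Right: -8 > -11 and 6 > 3. Eliminate Center.
The row player's indifference between Down and Up determines the column player's mixing probability q:
  the row player's payoff from Down: q·6 + (1−q)·0 = 6q
  the row player's payoff from Up: q·8 + (1−q)·(-5) = 13q - 5
  6q = 13q - 5  ⇒  -7q = -5  ⇒  q = 5/7.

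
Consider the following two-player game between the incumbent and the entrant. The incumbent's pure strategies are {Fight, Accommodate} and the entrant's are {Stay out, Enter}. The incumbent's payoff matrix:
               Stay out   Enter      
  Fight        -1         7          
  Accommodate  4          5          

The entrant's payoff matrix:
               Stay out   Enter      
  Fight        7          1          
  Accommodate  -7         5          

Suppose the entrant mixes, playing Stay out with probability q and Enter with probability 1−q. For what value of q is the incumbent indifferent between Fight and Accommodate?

In a mixed equilibrium the incumbent is indifferent between Fight and Accommodate; this condition fixes q.
  the incumbent's expected payoff from Fight: q·(-1) + (1−q)·7 = -8q + 7
  the incumbent's expected payoff from Accommodate: q·4 + (1−q)·5 = -q + 5
  -8q + 7 = -q + 5  ⇒  -7q = -2  ⇒  q = 2/7.

q = 2/7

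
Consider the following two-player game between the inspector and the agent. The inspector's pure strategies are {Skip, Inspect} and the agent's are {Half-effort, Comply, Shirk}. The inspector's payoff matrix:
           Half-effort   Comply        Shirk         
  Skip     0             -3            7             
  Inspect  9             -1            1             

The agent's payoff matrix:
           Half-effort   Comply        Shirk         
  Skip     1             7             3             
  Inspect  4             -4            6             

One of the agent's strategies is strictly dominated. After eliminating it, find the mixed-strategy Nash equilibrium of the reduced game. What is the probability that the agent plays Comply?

The agent's strategy Half-effort is strictly dominated by Shirk: 3 > 1 and 6 > 4. Eliminate Half-effort.
For the inspector to be willing to mix, the inspector must be indifferent between Skip and Inspect, which pins down the agent's mix.
  the inspector's expected payoff from Skip: q·(-3) + (1−q)·7 = -10q + 7
  the inspector's expected payoff from Inspect: q·(-1) + (1−q)·1 = -2q + 1
  -10q + 7 = -2q + 1  ⇒  -8q = -6  ⇒  q = 3/4.

q = 3/4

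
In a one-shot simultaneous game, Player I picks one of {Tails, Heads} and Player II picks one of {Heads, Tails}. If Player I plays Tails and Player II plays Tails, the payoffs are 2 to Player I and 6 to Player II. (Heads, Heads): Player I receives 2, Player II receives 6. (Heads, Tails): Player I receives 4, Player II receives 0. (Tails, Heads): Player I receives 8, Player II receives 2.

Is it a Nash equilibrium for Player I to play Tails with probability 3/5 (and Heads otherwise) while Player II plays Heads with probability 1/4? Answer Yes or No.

Check Player II's indifference given Player I's mix p = 3/5:
  payoff from Heads = 18/5; payoff from Tails = 18/5 — equal.
Check Player I's indifference given Player II's mix q = 1/4:
  payoff from Tails = 7/2; payoff from Heads = 7/2 — equal.
Both players are indifferent, so neither can profitably deviate.

Yes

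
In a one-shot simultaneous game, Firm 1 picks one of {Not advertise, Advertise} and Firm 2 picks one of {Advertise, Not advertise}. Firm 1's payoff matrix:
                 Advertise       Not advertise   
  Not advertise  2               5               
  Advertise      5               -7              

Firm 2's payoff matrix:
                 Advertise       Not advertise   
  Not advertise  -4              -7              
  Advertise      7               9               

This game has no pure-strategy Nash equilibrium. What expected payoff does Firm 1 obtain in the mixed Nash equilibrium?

Firm 1's indifference between Not advertise and Advertise determines Firm 2's mixing probability q:
  Firm 1's payoff from Not advertise: q·2 + (1−q)·5 = -3q + 5
  Firm 1's payoff from Advertise: q·5 + (1−q)·(-7) = 12q - 7
  -3q + 5 = 12q - 7  ⇒  -15q = -12  ⇒  q = 4/5.
At equilibrium Firm 1 is indifferent across rows, so Firm 1's payoff equals the payoff from Not advertise: (4/5)·2 + (1/5)·5 = 13/5.

13/5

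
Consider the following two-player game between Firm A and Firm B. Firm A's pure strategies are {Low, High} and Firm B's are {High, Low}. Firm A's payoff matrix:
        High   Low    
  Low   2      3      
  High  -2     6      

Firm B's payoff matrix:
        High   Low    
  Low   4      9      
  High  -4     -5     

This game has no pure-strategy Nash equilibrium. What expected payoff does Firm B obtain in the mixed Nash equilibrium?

-8/3

Set Firm B's expected payoff from High equal to that from Low:
  Firm B's payoff from High: p·4 + (1−p)·(-4) = 8p - 4
  Firm B's payoff from Low: p·9 + (1−p)·(-5) = 14p - 5
  8p - 4 = 14p - 5  ⇒  -6p = -1  ⇒  p = 1/6.
At equilibrium Firm B is indifferent across columns, so Firm B's payoff equals the payoff from High: (1/6)·4 + (5/6)·(-4) = -8/3.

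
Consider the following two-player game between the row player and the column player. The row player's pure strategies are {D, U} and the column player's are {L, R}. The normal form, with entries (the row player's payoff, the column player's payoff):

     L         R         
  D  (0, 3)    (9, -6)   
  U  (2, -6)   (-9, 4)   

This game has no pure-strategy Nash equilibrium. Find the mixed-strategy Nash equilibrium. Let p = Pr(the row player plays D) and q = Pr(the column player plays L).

p = 10/19, q = 9/10

For the column player to be willing to mix, the column player must be indifferent between L and R, which pins down the row player's mix.
  the column player's expected payoff from L: p·3 + (1−p)·(-6) = 9p - 6
  the column player's expected payoff from R: p·(-6) + (1−p)·4 = -10p + 4
  9p - 6 = -10p + 4  ⇒  19p = 10  ⇒  p = 10/19.
Set the row player's expected payoff from D equal to that from U:
  the row player's expected payoff from D: q·0 + (1−q)·9 = -9q + 9
  the row player's expected payoff from U: q·2 + (1−q)·(-9) = 11q - 9
  -9q + 9 = 11q - 9  ⇒  -20q = -18  ⇒  q = 9/10.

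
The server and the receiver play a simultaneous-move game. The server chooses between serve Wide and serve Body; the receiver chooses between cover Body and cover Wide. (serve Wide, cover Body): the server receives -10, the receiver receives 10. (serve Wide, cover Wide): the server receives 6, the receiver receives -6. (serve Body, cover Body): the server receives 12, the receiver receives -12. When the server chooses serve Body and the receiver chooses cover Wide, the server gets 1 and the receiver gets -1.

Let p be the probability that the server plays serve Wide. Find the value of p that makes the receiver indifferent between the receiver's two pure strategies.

The server's mix must leave the receiver indifferent between cover Body and cover Wide.
  the receiver's expected payoff from cover Body: p·10 + (1−p)·(-12) = 22p - 12
  the receiver's expected payoff from cover Wide: p·(-6) + (1−p)·(-1) = -5p - 1
  22p - 12 = -5p - 1  ⇒  27p = 11  ⇒  p = 11/27.

p = 11/27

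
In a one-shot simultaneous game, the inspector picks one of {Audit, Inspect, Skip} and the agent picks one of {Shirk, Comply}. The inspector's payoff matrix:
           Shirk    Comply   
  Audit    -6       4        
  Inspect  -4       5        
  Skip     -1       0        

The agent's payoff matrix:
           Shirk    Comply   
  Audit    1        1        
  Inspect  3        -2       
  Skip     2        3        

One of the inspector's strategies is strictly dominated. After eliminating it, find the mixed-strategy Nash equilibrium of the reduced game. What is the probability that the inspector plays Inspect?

The inspector's strategy Audit is strictly dominated by Inspect: -4 > -6 and 5 > 4. Eliminate Audit.
For the agent to be willing to mix, the agent must be indifferent between Shirk and Comply, which pins down the inspector's mix.
  the agent's payoff from Shirk: p·3 + (1−p)·2 = p + 2
  the agent's payoff from Comply: p·(-2) + (1−p)·3 = -5p + 3
  p + 2 = -5p + 3  ⇒  6p = 1  ⇒  p = 1/6.

p = 1/6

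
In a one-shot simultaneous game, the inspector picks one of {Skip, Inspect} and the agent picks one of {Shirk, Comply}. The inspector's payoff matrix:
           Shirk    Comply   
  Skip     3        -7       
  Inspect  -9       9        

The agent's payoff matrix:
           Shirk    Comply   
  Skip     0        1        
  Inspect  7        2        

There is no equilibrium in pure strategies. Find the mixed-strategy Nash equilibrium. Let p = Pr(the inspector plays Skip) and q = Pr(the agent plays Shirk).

p = 5/6, q = 4/7

The agent's indifference between Shirk and Comply determines the inspector's mixing probability p:
  the agent's payoff from Shirk: p·0 + (1−p)·7 = -7p + 7
  the agent's payoff from Comply: p·1 + (1−p)·2 = -p + 2
  -7p + 7 = -p + 2  ⇒  -6p = -5  ⇒  p = 5/6.
Set the inspector's expected payoff from Skip equal to that from Inspect:
  the inspector's payoff to Skip: q·3 + (1−q)·(-7) = 10q - 7
  the inspector's payoff to Inspect: q·(-9) + (1−q)·9 = -18q + 9
  10q - 7 = -18q + 9  ⇒  28q = 16  ⇒  q = 4/7.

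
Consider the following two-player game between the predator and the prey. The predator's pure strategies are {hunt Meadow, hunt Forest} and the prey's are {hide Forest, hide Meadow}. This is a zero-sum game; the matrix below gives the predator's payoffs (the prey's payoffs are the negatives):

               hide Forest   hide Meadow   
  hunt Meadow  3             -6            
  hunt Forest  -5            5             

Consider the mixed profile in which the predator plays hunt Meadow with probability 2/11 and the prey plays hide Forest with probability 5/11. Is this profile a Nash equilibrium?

Given the predator's mix p = 2/11, the prey's payoff from hide Forest is 39/11 but from hide Meadow is -3. The prey strictly prefers hide Forest, so the prey would not mix.
So the proposed profile is not a Nash equilibrium.

No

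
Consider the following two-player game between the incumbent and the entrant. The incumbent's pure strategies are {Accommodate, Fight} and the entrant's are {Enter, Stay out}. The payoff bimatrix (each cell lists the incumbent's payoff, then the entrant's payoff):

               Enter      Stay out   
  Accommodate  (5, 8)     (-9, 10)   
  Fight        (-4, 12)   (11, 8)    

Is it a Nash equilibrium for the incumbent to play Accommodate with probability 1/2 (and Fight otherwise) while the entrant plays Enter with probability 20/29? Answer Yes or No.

No

Given the incumbent's mix p = 1/2, the entrant's payoff from Enter is 10 but from Stay out is 9. The entrant strictly prefers Enter, so the entrant would not mix.
So the proposed profile is not a Nash equilibrium.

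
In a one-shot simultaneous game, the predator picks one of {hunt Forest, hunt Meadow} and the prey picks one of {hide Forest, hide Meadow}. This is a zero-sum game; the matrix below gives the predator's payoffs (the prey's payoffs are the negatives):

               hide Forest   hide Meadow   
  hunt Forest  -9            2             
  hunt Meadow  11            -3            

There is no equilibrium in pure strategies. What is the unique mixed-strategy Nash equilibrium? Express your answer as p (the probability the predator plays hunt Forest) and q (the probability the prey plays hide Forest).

p = 14/25, q = 1/5

The predator's mix must leave the prey indifferent between hide Forest and hide Meadow.
  the prey's payoff to hide Forest: p·9 + (1−p)·(-11) = 20p - 11
  the prey's payoff to hide Meadow: p·(-2) + (1−p)·3 = -5p + 3
  20p - 11 = -5p + 3  ⇒  25p = 14  ⇒  p = 14/25.
The prey's mix must leave the predator indifferent between hunt Forest and hunt Meadow.
  the predator's payoff from hunt Forest: q·(-9) + (1−q)·2 = -11q + 2
  the predator's payoff from hunt Meadow: q·11 + (1−q)·(-3) = 14q - 3
  -11q + 2 = 14q - 3  ⇒  -25q = -5  ⇒  q = 1/5.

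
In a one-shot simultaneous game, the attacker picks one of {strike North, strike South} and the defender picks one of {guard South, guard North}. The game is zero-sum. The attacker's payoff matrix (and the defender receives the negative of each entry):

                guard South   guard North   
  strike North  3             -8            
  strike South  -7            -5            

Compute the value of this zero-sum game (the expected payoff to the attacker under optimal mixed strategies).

v = -71/13

Set the attacker's expected payoff from strike North equal to that from strike South:
  the attacker's payoff to strike North: q·3 + (1−q)·(-8) = 11q - 8
  the attacker's payoff to strike South: q·(-7) + (1−q)·(-5) = -2q - 5
  11q - 8 = -2q - 5  ⇒  13q = 3  ⇒  q = 3/13.
The value is the attacker's expected payoff against this mix (using strike North): (3/13)·3 + (10/13)·(-8) = -71/13.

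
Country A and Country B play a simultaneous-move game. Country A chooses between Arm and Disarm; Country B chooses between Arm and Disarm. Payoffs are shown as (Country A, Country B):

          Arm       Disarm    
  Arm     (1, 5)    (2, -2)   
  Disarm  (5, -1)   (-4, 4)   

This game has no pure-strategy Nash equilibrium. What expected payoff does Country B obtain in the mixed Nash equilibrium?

Country B's indifference between Arm and Disarm determines Country A's mixing probability p:
  Country B's payoff from Arm: p·5 + (1−p)·(-1) = 6p - 1
  Country B's payoff from Disarm: p·(-2) + (1−p)·4 = -6p + 4
  6p - 1 = -6p + 4  ⇒  12p = 5  ⇒  p = 5/12.
At equilibrium Country B is indifferent across columns, so Country B's payoff equals the payoff from Arm: (5/12)·5 + (7/12)·(-1) = 3/2.

3/2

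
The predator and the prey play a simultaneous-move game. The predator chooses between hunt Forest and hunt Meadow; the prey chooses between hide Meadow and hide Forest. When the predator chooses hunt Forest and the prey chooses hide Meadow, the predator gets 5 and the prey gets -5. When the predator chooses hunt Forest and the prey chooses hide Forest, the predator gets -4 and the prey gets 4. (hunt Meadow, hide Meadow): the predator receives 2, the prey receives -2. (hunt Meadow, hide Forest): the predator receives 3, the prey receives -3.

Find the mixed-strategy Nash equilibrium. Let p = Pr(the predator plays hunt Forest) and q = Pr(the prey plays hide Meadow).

p = 1/10, q = 7/10

For the prey to be willing to mix, the prey must be indifferent between hide Meadow and hide Forest, which pins down the predator's mix.
  the prey's expected payoff from hide Meadow: p·(-5) + (1−p)·(-2) = -3p - 2
  the prey's expected payoff from hide Forest: p·4 + (1−p)·(-3) = 7p - 3
  -3p - 2 = 7p - 3  ⇒  -10p = -1  ⇒  p = 1/10.
The prey's mix must leave the predator indifferent between hunt Forest and hunt Meadow.
  the predator's payoff to hunt Forest: q·5 + (1−q)·(-4) = 9q - 4
  the predator's payoff to hunt Meadow: q·2 + (1−q)·3 = -q + 3
  9q - 4 = -q + 3  ⇒  10q = 7  ⇒  q = 7/10.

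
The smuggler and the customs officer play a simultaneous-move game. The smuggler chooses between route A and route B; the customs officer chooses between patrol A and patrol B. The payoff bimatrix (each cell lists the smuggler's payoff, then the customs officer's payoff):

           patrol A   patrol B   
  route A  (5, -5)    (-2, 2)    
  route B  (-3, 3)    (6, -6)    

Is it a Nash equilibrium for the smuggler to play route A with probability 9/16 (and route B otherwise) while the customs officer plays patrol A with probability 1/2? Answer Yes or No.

Check the customs officer's indifference given the smuggler's mix p = 9/16:
  payoff from patrol A = -3/2; payoff from patrol B = -3/2 — equal.
Check the smuggler's indifference given the customs officer's mix q = 1/2:
  payoff from route A = 3/2; payoff from route B = 3/2 — equal.
Both players are indifferent, so neither can profitably deviate.

Yes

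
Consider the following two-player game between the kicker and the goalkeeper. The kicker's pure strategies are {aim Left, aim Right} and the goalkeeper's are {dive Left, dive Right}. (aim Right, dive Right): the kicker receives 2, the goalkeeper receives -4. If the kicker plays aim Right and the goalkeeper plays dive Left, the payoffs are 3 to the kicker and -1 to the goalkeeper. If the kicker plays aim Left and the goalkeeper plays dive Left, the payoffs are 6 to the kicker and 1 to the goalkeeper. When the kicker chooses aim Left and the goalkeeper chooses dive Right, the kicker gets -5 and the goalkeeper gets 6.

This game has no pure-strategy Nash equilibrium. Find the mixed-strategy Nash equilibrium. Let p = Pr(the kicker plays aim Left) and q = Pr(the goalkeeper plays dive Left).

p = 3/8, q = 7/10

The kicker's mix must leave the goalkeeper indifferent between dive Left and dive Right.
  the goalkeeper's payoff from dive Left: p·1 + (1−p)·(-1) = 2p - 1
  the goalkeeper's payoff from dive Right: p·6 + (1−p)·(-4) = 10p - 4
  2p - 1 = 10p - 4  ⇒  -8p = -3  ⇒  p = 3/8.
In a mixed equilibrium the kicker is indifferent between aim Left and aim Right; this condition fixes q.
  the kicker's expected payoff from aim Left: q·6 + (1−q)·(-5) = 11q - 5
  the kicker's expected payoff from aim Right: q·3 + (1−q)·2 = q + 2
  11q - 5 = q + 2  ⇒  10q = 7  ⇒  q = 7/10.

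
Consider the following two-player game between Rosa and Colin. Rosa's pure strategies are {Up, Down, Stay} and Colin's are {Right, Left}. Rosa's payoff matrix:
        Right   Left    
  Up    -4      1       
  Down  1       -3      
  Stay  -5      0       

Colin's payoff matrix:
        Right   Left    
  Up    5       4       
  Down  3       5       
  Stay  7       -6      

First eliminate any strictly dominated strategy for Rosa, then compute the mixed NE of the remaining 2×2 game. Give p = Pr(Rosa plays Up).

Rosa's strategy Stay is strictly dominated by Up: -4 > -5 and 1 > 0. Eliminate Stay.
Set Colin's expected payoff from Right equal to that from Left:
  Colin's payoff from Right: p·5 + (1−p)·3 = 2p + 3
  Colin's payoff from Left: p·4 + (1−p)·5 = -p + 5
  2p + 3 = -p + 5  ⇒  3p = 2  ⇒  p = 2/3.

p = 2/3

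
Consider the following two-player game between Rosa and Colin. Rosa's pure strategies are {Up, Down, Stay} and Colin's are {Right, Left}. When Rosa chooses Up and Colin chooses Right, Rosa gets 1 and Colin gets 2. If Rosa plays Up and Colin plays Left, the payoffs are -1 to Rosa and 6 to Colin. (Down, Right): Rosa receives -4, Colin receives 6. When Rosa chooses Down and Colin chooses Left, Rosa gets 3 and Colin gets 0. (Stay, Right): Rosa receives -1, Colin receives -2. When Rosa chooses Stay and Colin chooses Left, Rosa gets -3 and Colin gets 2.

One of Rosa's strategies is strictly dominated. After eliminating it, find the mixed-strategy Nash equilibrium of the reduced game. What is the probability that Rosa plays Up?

p = 3/5

Rosa's strategy Stay is strictly dominated by Up: 1 > -1 and -1 > -3. Eliminate Stay.
Set Colin's expected payoff from Right equal to that from Left:
  Colin's payoff to Right: p·2 + (1−p)·6 = -4p + 6
  Colin's payoff to Left: p·6 + (1−p)·0 = 6p
  -4p + 6 = 6p  ⇒  -10p = -6  ⇒  p = 3/5.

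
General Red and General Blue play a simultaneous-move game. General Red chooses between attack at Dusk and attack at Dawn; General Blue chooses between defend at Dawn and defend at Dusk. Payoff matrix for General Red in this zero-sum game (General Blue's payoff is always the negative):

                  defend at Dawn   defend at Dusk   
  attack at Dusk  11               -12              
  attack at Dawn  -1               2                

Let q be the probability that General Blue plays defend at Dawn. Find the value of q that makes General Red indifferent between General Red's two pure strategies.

General Blue's mix must leave General Red indifferent between attack at Dusk and attack at Dawn.
  General Red's payoff from attack at Dusk: q·11 + (1−q)·(-12) = 23q - 12
  General Red's payoff from attack at Dawn: q·(-1) + (1−q)·2 = -3q + 2
  23q - 12 = -3q + 2  ⇒  26q = 14  ⇒  q = 7/13.

q = 7/13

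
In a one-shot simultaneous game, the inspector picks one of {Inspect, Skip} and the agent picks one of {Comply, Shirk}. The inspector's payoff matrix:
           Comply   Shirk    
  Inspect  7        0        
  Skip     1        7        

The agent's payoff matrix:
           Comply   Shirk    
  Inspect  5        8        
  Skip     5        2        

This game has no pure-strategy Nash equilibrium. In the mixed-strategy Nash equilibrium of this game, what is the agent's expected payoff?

Set the agent's expected payoff from Comply equal to that from Shirk:
  the agent's payoff to Comply: p·5 + (1−p)·5 = 5
  the agent's payoff to Shirk: p·8 + (1−p)·2 = 6p + 2
  5 = 6p + 2  ⇒  -6p = -3  ⇒  p = 1/2.
At equilibrium the agent is indifferent across columns, so the agent's payoff equals the payoff from Comply: (1/2)·5 + (1/2)·5 = 5.

5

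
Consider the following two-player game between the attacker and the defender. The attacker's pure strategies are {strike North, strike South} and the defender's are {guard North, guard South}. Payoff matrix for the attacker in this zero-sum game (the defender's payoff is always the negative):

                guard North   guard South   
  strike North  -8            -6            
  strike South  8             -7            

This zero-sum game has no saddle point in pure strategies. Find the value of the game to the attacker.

v = -104/17

In a mixed equilibrium the attacker is indifferent between strike North and strike South; this condition fixes q.
  the attacker's payoff to strike North: q·(-8) + (1−q)·(-6) = -2q - 6
  the attacker's payoff to strike South: q·8 + (1−q)·(-7) = 15q - 7
  -2q - 6 = 15q - 7  ⇒  -17q = -1  ⇒  q = 1/17.
The value is the attacker's expected payoff against this mix (using strike North): (1/17)·(-8) + (16/17)·(-6) = -104/17.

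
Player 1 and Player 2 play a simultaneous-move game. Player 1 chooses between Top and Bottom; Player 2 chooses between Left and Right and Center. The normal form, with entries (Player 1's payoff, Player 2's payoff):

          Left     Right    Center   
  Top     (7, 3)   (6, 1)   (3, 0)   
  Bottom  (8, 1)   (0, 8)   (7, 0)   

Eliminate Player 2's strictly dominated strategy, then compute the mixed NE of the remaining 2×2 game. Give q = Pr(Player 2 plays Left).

Player 2's strategy Center is strictly dominated by Left: 3 > 0 and 1 > 0. Eliminate Center.
For Player 1 to be willing to mix, Player 1 must be indifferent between Top and Bottom, which pins down Player 2's mix.
  Player 1's expected payoff from Top: q·7 + (1−q)·6 = q + 6
  Player 1's expected payoff from Bottom: q·8 + (1−q)·0 = 8q
  q + 6 = 8q  ⇒  -7q = -6  ⇒  q = 6/7.

q = 6/7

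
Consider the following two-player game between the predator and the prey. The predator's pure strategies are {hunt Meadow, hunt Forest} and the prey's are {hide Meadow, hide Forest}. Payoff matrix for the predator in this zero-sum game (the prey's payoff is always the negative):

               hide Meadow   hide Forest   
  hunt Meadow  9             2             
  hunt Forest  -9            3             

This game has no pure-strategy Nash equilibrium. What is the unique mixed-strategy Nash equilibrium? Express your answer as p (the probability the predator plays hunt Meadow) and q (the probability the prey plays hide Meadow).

The predator's mix must leave the prey indifferent between hide Meadow and hide Forest.
  the prey's payoff to hide Meadow: p·(-9) + (1−p)·9 = -18p + 9
  the prey's payoff to hide Forest: p·(-2) + (1−p)·(-3) = p - 3
  -18p + 9 = p - 3  ⇒  -19p = -12  ⇒  p = 12/19.
The predator's indifference between hunt Meadow and hunt Forest determines the prey's mixing probability q:
  the predator's payoff to hunt Meadow: q·9 + (1−q)·2 = 7q + 2
  the predator's payoff to hunt Forest: q·(-9) + (1−q)·3 = -12q + 3
  7q + 2 = -12q + 3  ⇒  19q = 1  ⇒  q = 1/19.

p = 12/19, q = 1/19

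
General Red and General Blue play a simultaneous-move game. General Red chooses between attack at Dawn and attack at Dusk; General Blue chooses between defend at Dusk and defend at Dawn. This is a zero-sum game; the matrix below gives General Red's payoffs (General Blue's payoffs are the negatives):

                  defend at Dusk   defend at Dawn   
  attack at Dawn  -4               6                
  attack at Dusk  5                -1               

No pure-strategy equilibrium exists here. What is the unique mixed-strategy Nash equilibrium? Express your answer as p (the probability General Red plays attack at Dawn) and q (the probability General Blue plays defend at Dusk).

p = 3/8, q = 7/16

General Red's mix must leave General Blue indifferent between defend at Dusk and defend at Dawn.
  General Blue's payoff to defend at Dusk: p·4 + (1−p)·(-5) = 9p - 5
  General Blue's payoff to defend at Dawn: p·(-6) + (1−p)·1 = -7p + 1
  9p - 5 = -7p + 1  ⇒  16p = 6  ⇒  p = 3/8.
In a mixed equilibrium General Red is indifferent between attack at Dawn and attack at Dusk; this condition fixes q.
  General Red's payoff from attack at Dawn: q·(-4) + (1−q)·6 = -10q + 6
  General Red's payoff from attack at Dusk: q·5 + (1−q)·(-1) = 6q - 1
  -10q + 6 = 6q - 1  ⇒  -16q = -7  ⇒  q = 7/16.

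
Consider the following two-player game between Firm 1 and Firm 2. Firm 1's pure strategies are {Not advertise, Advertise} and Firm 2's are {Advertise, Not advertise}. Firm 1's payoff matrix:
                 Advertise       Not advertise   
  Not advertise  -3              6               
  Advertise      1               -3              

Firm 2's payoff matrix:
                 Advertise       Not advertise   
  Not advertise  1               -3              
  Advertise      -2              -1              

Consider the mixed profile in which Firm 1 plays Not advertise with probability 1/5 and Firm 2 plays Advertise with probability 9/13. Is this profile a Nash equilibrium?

Check Firm 2's indifference given Firm 1's mix p = 1/5:
  payoff from Advertise = -7/5; payoff from Not advertise = -7/5 — equal.
Check Firm 1's indifference given Firm 2's mix q = 9/13:
  payoff from Not advertise = -3/13; payoff from Advertise = -3/13 — equal.
Both players are indifferent, so neither can profitably deviate.

Yes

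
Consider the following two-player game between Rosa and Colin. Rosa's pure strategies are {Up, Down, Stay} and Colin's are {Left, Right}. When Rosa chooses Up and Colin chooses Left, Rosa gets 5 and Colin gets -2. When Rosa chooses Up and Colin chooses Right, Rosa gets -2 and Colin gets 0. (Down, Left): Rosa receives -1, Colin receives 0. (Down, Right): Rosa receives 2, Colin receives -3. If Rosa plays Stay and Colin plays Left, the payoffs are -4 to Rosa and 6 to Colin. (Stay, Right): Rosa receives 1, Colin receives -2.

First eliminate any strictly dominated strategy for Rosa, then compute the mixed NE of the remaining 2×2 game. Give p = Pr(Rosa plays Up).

Rosa's strategy Stay is strictly dominated by Down: -1 > -4 and 2 > 1. Eliminate Stay.
Set Colin's expected payoff from Left equal to that from Right:
  Colin's payoff from Left: p·(-2) + (1−p)·0 = -2p
  Colin's payoff from Right: p·0 + (1−p)·(-3) = 3p - 3
  -2p = 3p - 3  ⇒  -5p = -3  ⇒  p = 3/5.

p = 3/5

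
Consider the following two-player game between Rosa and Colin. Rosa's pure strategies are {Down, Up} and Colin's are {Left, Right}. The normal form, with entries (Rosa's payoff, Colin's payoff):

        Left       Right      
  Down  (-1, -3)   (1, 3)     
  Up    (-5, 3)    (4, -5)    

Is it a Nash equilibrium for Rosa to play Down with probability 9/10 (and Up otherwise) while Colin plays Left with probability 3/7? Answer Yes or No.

No

Given Rosa's mix p = 9/10, Colin's payoff from Left is -12/5 but from Right is 11/5. Colin strictly prefers Right, so Colin would not mix.
So the proposed profile is not a Nash equilibrium.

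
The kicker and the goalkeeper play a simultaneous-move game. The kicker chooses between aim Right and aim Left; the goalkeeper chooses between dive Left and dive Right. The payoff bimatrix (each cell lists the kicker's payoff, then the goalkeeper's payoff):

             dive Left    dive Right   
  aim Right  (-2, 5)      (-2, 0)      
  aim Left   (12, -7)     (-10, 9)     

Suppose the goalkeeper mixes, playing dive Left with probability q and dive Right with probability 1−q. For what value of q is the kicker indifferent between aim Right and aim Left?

In a mixed equilibrium the kicker is indifferent between aim Right and aim Left; this condition fixes q.
  the kicker's payoff to aim Right: q·(-2) + (1−q)·(-2) = -2
  the kicker's payoff to aim Left: q·12 + (1−q)·(-10) = 22q - 10
  -2 = 22q - 10  ⇒  -22q = -8  ⇒  q = 4/11.

q = 4/11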